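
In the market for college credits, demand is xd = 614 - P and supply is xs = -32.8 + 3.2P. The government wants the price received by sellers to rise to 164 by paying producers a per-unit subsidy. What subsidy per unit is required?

At a seller price of 164, quantity supplied is -32.8 + 3.2·164 = 492.
Buyers absorb 492 only when they pay Pb with 614 − 1·Pb = 492, i.e. Pb = 122.
s = Ps − Pb = 164 − 122 = 42.

Required subsidy s = 42 per unit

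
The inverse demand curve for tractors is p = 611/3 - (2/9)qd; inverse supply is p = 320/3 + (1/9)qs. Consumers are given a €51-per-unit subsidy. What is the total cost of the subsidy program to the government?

Pre-subsidy: 611/3 - (2/9)q = 320/3 + (1/9)q gives q* = 291 and p* = 139.
With the rebate, buyers effectively pay pb = ps − 51, where ps is the price sellers receive.
On the curves, pb = 611/3 - (2/9)q and ps = 320/3 + (1/9)q; the wedge ps − pb = 51 gives 320/3 + (1/9)q − (611/3 - (2/9)q) = 51, so q' = 444.
Then pb = 611/3 − (2/9)·444 = 105 and ps = 320/3 + (1/9)·444 = 156.
Government outlay = subsidy × quantity = 51 × 444 = 22644.

Government cost = €22644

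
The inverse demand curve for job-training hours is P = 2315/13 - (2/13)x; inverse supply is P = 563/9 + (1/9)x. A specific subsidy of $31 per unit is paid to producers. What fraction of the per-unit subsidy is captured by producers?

Pre-subsidy: 2315/13 - (2/13)x = 563/9 + (1/9)x gives x* = 436 and P* = 111.
With the subsidy, sellers receive Ps = Pb + 31 for each unit, where Pb is the price buyers pay.
On the curves, Pb = 2315/13 - (2/13)x and Ps = 563/9 + (1/9)x; the wedge Ps − Pb = 31 gives 563/9 + (1/9)x − (2315/13 - (2/13)x) = 31, so x' = 553.
Then Pb = 2315/13 − (2/13)·553 = 93 and Ps = 563/9 + (1/9)·553 = 124.
Buyers' price falls by P* − Pb = 111 − 93 = 18; sellers' price rises by Ps − P* = 124 − 111 = 13.
So producers capture 13/31 = 13/31 of each unit of subsidy.

Producer share = 13/31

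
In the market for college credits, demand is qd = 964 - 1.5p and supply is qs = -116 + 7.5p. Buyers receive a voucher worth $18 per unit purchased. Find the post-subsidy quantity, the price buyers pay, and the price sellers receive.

Pre-subsidy: 964 - 1.5p = -116 + 7.5p gives p* = 120, q* = 784.
With the rebate, buyers effectively pay pb = ps − 18, where ps is the price sellers receive.
Demand in terms of ps becomes qd = 964 − 1.5(ps − 18) = 991 - 1.5ps. Setting this equal to supply: 991 - 1.5ps = -116 + 7.5ps, so ps = 123.
Buyers pay pb = 123 − 18 = 105; q' = -116 + 7.5·123 = 806.5.

q' = 806.5; buyers pay $105; sellers receive $123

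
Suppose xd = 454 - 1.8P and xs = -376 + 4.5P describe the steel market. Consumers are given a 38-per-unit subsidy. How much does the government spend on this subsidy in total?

Pre-subsidy: 454 - 1.8P = -376 + 4.5P gives P* = 8300/63, x* = 1518/7.
With the rebate, buyers effectively pay Pb = Ps − 38, where Ps is the price sellers receive.
Demand in terms of Ps becomes xd = 454 − 1.8(Ps − 38) = 522.4 - 1.8Ps. Setting this equal to supply: 522.4 - 1.8Ps = -376 + 4.5Ps, so Ps = 8984/63.
Buyers pay Pb = 8984/63 − 38 = 6590/63; x' = -376 + 4.5·(8984/63) = 1860/7.
Government outlay = subsidy × quantity = 38 × 1860/7 = 70680/7.

Government cost = 70680/7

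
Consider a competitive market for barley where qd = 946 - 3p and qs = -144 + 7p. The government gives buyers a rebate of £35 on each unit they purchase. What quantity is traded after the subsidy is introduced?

Pre-subsidy: 946 - 3p = -144 + 7p gives p* = 109, q* = 619.
With the rebate, buyers effectively pay pb = ps − 35, where ps is the price sellers receive.
Demand in terms of ps becomes qd = 946 − 3(ps − 35) = 1051 - 3ps. Setting this equal to supply: 1051 - 3ps = -144 + 7ps, so ps = 119.5.
Buyers pay pb = 119.5 − 35 = 84.5; q' = -144 + 7·119.5 = 692.5.

q' = 692.5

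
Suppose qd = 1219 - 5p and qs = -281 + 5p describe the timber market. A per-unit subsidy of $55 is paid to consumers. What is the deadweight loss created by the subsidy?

Pre-subsidy: 1219 - 5p = -281 + 5p gives p* = 150, q* = 469.
With the rebate, buyers effectively pay pb = ps − 55, where ps is the price sellers receive.
Demand in terms of ps becomes qd = 1219 − 5(ps − 55) = 1494 - 5ps. Setting this equal to supply: 1494 - 5ps = -281 + 5ps, so ps = 177.5.
Buyers pay pb = 177.5 − 55 = 122.5; q' = -281 + 5·177.5 = 606.5.
The subsidy expands output by 606.5 − 469 = 137.5 past the efficient level; on those units the gap between marginal cost and willingness to pay runs from 0 up to 55.
DWL = ½ × 55 × 137.5 = 3781.25.

Deadweight loss = $3781.25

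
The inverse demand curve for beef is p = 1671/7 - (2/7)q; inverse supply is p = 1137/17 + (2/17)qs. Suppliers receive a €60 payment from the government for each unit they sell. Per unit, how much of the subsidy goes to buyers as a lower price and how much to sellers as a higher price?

Buyers gain €42.5 per unit; sellers gain €17.5 per unit

Pre-subsidy: 1671/7 - (2/7)q = 1137/17 + (2/17)q gives q* = 426 and p* = 117.
With the subsidy, sellers receive ps = pb + 60 for each unit, where pb is the price buyers pay.
On the curves, pb = 1671/7 - (2/7)q and ps = 1137/17 + (2/17)q; the wedge ps − pb = 60 gives 1137/17 + (2/17)q − (1671/7 - (2/7)q) = 60, so q' = 574.75.
Then pb = 1671/7 − (2/7)·574.75 = 74.5 and ps = 1137/17 + (2/17)·574.75 = 134.5.
Buyers' price falls by p* − pb = 117 − 74.5 = 42.5; sellers' price rises by ps − p* = 134.5 − 117 = 17.5.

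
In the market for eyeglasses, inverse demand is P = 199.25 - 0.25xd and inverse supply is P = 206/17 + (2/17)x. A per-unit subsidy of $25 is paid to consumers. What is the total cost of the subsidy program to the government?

Government cost = $14425

Pre-subsidy: 199.25 - 0.25x = 206/17 + (2/17)x gives x* = 509 and P* = 72.
With the rebate, buyers effectively pay Pb = Ps − 25, where Ps is the price sellers receive.
On the curves, Pb = 199.25 - 0.25x and Ps = 206/17 + (2/17)x; the wedge Ps − Pb = 25 gives 206/17 + (2/17)x − (199.25 - 0.25x) = 25, so x' = 577.
Then Pb = 199.25 − 0.25·577 = 55 and Ps = 206/17 + (2/17)·577 = 80.
Government outlay = subsidy × quantity = 25 × 577 = 14425.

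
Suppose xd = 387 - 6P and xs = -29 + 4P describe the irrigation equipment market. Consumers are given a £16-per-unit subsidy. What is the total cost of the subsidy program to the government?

Government cost = £2812.8

Pre-subsidy: 387 - 6P = -29 + 4P gives P* = 41.6, x* = 137.4.
With the rebate, buyers effectively pay Pb = Ps − 16, where Ps is the price sellers receive.
Demand in terms of Ps becomes xd = 387 − 6(Ps − 16) = 483 - 6Ps. Setting this equal to supply: 483 - 6Ps = -29 + 4Ps, so Ps = 51.2.
Buyers pay Pb = 51.2 − 16 = 35.2; x' = -29 + 4·51.2 = 175.8.
Government outlay = subsidy × quantity = 16 × 175.8 = 2812.8.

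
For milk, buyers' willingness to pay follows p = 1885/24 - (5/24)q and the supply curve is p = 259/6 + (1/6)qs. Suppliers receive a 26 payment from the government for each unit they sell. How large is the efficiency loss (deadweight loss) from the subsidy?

Pre-subsidy: 1885/24 - (5/24)q = 259/6 + (1/6)q gives q* = 283/3 and p* = 530/9.
With the subsidy, sellers receive ps = pb + 26 for each unit, where pb is the price buyers pay.
On the curves, pb = 1885/24 - (5/24)q and ps = 259/6 + (1/6)q; the wedge ps − pb = 26 gives 259/6 + (1/6)q − (1885/24 - (5/24)q) = 26, so q' = 491/3.
Then pb = 1885/24 − (5/24)·(491/3) = 400/9 and ps = 259/6 + (1/6)·(491/3) = 634/9.
The subsidy expands output by 491/3 − 283/3 = 208/3 past the efficient level; on those units the gap between marginal cost and willingness to pay runs from 0 up to 26.
DWL = ½ × 26 × 208/3 = 2704/3.

Deadweight loss = 2704/3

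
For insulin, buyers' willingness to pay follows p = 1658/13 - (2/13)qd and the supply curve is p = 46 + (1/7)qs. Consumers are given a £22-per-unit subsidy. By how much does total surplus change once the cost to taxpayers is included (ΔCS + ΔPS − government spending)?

Pre-subsidy: 1658/13 - (2/13)q = 46 + (1/7)q gives q* = 7420/27 and p* = 2302/27.
With the rebate, buyers effectively pay pb = ps − 22, where ps is the price sellers receive.
On the curves, pb = 1658/13 - (2/13)q and ps = 46 + (1/7)q; the wedge ps − pb = 22 gives 46 + (1/7)q − (1658/13 - (2/13)q) = 22, so q' = 9422/27.
Then pb = 1658/13 − (2/13)·(9422/27) = 1994/27 and ps = 46 + (1/7)·(9422/27) = 2588/27.
ΔCS = ½(7420/27 + 9422/27)(2302/27 − 1994/27) = 864556/243; ΔPS = ½(7420/27 + 9422/27)(2588/27 − 2302/27) = 802802/243.
Government spending = 22 × 9422/27 = 207284/27.
Net change = 864556/243 + 802802/243 − 207284/27 = -22022/27. The loss equals the DWL triangle ½·22·2002/27.

Net change in total surplus = -22022/27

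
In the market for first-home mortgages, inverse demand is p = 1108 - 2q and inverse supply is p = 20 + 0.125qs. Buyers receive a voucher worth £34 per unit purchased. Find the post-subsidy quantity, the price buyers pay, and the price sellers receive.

q' = 528; buyers pay £52; sellers receive £86

Pre-subsidy: 1108 - 2q = 20 + 0.125q gives q* = 512 and p* = 84.
With the rebate, buyers effectively pay pb = ps − 34, where ps is the price sellers receive.
On the curves, pb = 1108 - 2q and ps = 20 + 0.125q; the wedge ps − pb = 34 gives 20 + 0.125q − (1108 - 2q) = 34, so q' = 528.
Then pb = 1108 − 2·528 = 52 and ps = 20 + 0.125·528 = 86.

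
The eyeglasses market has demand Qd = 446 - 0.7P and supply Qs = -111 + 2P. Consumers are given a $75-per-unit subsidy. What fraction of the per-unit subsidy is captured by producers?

Producer share = 7/27

Pre-subsidy: 446 - 0.7P = -111 + 2P gives P* = 5570/27, Q* = 8143/27.
With the rebate, buyers effectively pay Pb = Ps − 75, where Ps is the price sellers receive.
Demand in terms of Ps becomes Qd = 446 − 0.7(Ps − 75) = 498.5 - 0.7Ps. Setting this equal to supply: 498.5 - 0.7Ps = -111 + 2Ps, so Ps = 6095/27.
Buyers pay Pb = 6095/27 − 75 = 4070/27; Q' = -111 + 2·(6095/27) = 9193/27.
Buyers' price falls by P* − Pb = 5570/27 − 4070/27 = 500/9; sellers' price rises by Ps − P* = 6095/27 − 5570/27 = 175/9.
So producers capture (175/9)/75 = 7/27 of each unit of subsidy.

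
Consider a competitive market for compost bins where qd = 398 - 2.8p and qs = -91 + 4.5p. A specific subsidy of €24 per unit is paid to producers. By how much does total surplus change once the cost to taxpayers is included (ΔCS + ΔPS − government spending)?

Net change in total surplus = -36288/73

Pre-subsidy: 398 - 2.8p = -91 + 4.5p gives p* = 4890/73, q* = 15362/73.
With the subsidy, sellers receive ps = pb + 24 for each unit, where pb is the price buyers pay.
Supply in terms of pb becomes qs = -91 + 4.5(pb + 24) = 17 + 4.5pb. Setting this equal to demand: 398 - 2.8pb = 17 + 4.5pb, so pb = 3810/73.
Sellers receive ps = 3810/73 + 24 = 5562/73; q' = 398 − 2.8·(3810/73) = 18386/73.
ΔCS = ½(15362/73 + 18386/73)(4890/73 − 3810/73) = 18223920/5329; ΔPS = ½(15362/73 + 18386/73)(5562/73 − 4890/73) = 11339328/5329.
Government spending = 24 × 18386/73 = 441264/73.
Net change = 18223920/5329 + 11339328/5329 − 441264/73 = -36288/73. The loss equals the DWL triangle ½·24·3024/73.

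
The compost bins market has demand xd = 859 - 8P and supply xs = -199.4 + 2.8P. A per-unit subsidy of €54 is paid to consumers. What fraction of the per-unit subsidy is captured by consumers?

Pre-subsidy: 859 - 8P = -199.4 + 2.8P gives P* = 98, x* = 75.
With the rebate, buyers effectively pay Pb = Ps − 54, where Ps is the price sellers receive.
Demand in terms of Ps becomes xd = 859 − 8(Ps − 54) = 1291 - 8Ps. Setting this equal to supply: 1291 - 8Ps = -199.4 + 2.8Ps, so Ps = 138.
Buyers pay Pb = 138 − 54 = 84; x' = -199.4 + 2.8·138 = 187.
Buyers' price falls by P* − Pb = 98 − 84 = 14; sellers' price rises by Ps − P* = 138 − 98 = 40.
So consumers capture 14/54 = 7/27 of each unit of subsidy.

Consumer share = 7/27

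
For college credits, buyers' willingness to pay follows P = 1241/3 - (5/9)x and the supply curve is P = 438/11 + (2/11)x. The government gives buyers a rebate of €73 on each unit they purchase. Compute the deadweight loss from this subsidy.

Deadweight loss = €3613.5

Pre-subsidy: 1241/3 - (5/9)x = 438/11 + (2/11)x gives x* = 507 and P* = 132.
With the rebate, buyers effectively pay Pb = Ps − 73, where Ps is the price sellers receive.
On the curves, Pb = 1241/3 - (5/9)x and Ps = 438/11 + (2/11)x; the wedge Ps − Pb = 73 gives 438/11 + (2/11)x − (1241/3 - (5/9)x) = 73, so x' = 606.
Then Pb = 1241/3 − (5/9)·606 = 77 and Ps = 438/11 + (2/11)·606 = 150.
The subsidy expands output by 606 − 507 = 99 past the efficient level; on those units the gap between marginal cost and willingness to pay runs from 0 up to 73.
DWL = ½ × 73 × 99 = 3613.5.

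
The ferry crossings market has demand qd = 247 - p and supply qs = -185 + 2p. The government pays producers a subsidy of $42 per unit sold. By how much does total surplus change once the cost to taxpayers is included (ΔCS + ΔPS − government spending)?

Net change in total surplus = -$588

Pre-subsidy: 247 - p = -185 + 2p gives p* = 144, q* = 103.
With the subsidy, sellers receive ps = pb + 42 for each unit, where pb is the price buyers pay.
Supply in terms of pb becomes qs = -185 + 2(pb + 42) = -101 + 2pb. Setting this equal to demand: 247 - pb = -101 + 2pb, so pb = 116.
Sellers receive ps = 116 + 42 = 158; q' = 247 − 1·116 = 131.
ΔCS = ½(103 + 131)(144 − 116) = 3276; ΔPS = ½(103 + 131)(158 − 144) = 1638.
Government spending = 42 × 131 = 5502.
Net change = 3276 + 1638 − 5502 = -588. The loss equals the DWL triangle ½·42·28.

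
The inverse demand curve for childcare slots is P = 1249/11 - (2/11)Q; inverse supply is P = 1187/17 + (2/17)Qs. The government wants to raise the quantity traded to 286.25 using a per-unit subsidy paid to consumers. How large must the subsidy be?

Required subsidy s = 42 per unit

At Q = 286.25, from the demand curve buyers pay Pb = 1249/11 − (2/11)·286.25 = 61.5; from the supply curve sellers need Ps = 1187/17 + (2/17)·286.25 = 103.5.
The subsidy must fill the gap: s = Ps − Pb = 103.5 − 61.5 = 42.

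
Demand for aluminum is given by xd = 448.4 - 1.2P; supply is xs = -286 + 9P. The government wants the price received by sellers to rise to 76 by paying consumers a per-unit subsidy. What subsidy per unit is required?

At a seller price of 76, quantity supplied is -286 + 9·76 = 398.
Buyers absorb 398 only when they pay Pb with 448.4 − 1.2·Pb = 398, i.e. Pb = 42.
s = Ps − Pb = 76 − 42 = 34.

Required subsidy s = 34 per unit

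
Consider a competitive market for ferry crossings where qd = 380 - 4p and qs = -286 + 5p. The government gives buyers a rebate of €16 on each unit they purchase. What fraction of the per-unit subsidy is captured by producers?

Pre-subsidy: 380 - 4p = -286 + 5p gives p* = 74, q* = 84.
With the rebate, buyers effectively pay pb = ps − 16, where ps is the price sellers receive.
Demand in terms of ps becomes qd = 380 − 4(ps − 16) = 444 - 4ps. Setting this equal to supply: 444 - 4ps = -286 + 5ps, so ps = 730/9.
Buyers pay pb = 730/9 − 16 = 586/9; q' = -286 + 5·(730/9) = 1076/9.
Buyers' price falls by p* − pb = 74 − 586/9 = 80/9; sellers' price rises by ps − p* = 730/9 − 74 = 64/9.
So producers capture (64/9)/16 = 4/9 of each unit of subsidy.

Producer share = 4/9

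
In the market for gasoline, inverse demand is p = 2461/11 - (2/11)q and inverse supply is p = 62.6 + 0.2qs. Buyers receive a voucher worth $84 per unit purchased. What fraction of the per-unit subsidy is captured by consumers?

Consumer share = 10/21

Pre-subsidy: 2461/11 - (2/11)q = 62.6 + 0.2q gives q* = 422 and p* = 147.
With the rebate, buyers effectively pay pb = ps − 84, where ps is the price sellers receive.
On the curves, pb = 2461/11 - (2/11)q and ps = 62.6 + 0.2q; the wedge ps − pb = 84 gives 62.6 + 0.2q − (2461/11 - (2/11)q) = 84, so q' = 642.
Then pb = 2461/11 − (2/11)·642 = 107 and ps = 62.6 + 0.2·642 = 191.
Buyers' price falls by p* − pb = 147 − 107 = 40; sellers' price rises by ps − p* = 191 − 147 = 44.
So consumers capture 40/84 = 10/21 of each unit of subsidy.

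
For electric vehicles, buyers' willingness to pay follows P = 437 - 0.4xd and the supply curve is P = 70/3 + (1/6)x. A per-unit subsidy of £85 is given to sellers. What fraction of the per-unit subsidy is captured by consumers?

Consumer share = 12/17

Pre-subsidy: 437 - 0.4x = 70/3 + (1/6)x gives x* = 730 and P* = 145.
With the subsidy, sellers receive Ps = Pb + 85 for each unit, where Pb is the price buyers pay.
On the curves, Pb = 437 - 0.4x and Ps = 70/3 + (1/6)x; the wedge Ps − Pb = 85 gives 70/3 + (1/6)x − (437 - 0.4x) = 85, so x' = 880.
Then Pb = 437 − 0.4·880 = 85 and Ps = 70/3 + (1/6)·880 = 170.
Buyers' price falls by P* − Pb = 145 − 85 = 60; sellers' price rises by Ps − P* = 170 − 145 = 25.
So consumers capture 60/85 = 12/17 of each unit of subsidy.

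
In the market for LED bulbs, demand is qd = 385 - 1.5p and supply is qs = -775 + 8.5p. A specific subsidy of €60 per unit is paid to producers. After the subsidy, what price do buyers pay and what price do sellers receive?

Pre-subsidy: 385 - 1.5p = -775 + 8.5p gives p* = 116, q* = 211.
With the subsidy, sellers receive ps = pb + 60 for each unit, where pb is the price buyers pay.
Supply in terms of pb becomes qs = -775 + 8.5(pb + 60) = -265 + 8.5pb. Setting this equal to demand: 385 - 1.5pb = -265 + 8.5pb, so pb = 65.
Sellers receive ps = 65 + 60 = 125; q' = 385 − 1.5·65 = 287.5.

Buyers pay €65; sellers receive €125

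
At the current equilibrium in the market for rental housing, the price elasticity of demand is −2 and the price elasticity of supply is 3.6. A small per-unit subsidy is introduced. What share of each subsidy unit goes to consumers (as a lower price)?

For a small subsidy around the equilibrium, the benefit split depends on the relative slopes, which at a point are proportional to the elasticities.
Buyer share = εs/(εs + |εd|) = 3.6/(3.6 + 2) = 9/14; seller share = |εd|/(εs + |εd|) = 5/14.

Consumer share = 9/14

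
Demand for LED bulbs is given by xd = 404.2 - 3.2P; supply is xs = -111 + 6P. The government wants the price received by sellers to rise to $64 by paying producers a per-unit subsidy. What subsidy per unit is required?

Required subsidy s = $23 per unit

At a seller price of 64, quantity supplied is -111 + 6·64 = 273.
Buyers absorb 273 only when they pay Pb with 404.2 − 3.2·Pb = 273, i.e. Pb = 41.
s = Ps − Pb = 64 − 41 = 23.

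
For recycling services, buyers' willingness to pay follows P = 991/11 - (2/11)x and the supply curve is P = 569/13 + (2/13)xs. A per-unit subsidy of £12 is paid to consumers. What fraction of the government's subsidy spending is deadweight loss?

Pre-subsidy: 991/11 - (2/11)x = 569/13 + (2/13)x gives x* = 138 and P* = 65.
With the rebate, buyers effectively pay Pb = Ps − 12, where Ps is the price sellers receive.
On the curves, Pb = 991/11 - (2/11)x and Ps = 569/13 + (2/13)x; the wedge Ps − Pb = 12 gives 569/13 + (2/13)x − (991/11 - (2/11)x) = 12, so x' = 173.75.
Then Pb = 991/11 − (2/11)·173.75 = 58.5 and Ps = 569/13 + (2/13)·173.75 = 70.5.
ΔCS = ½(138 + 173.75)(65 − 58.5) = 1013.1875; ΔPS = ½(138 + 173.75)(70.5 − 65) = 857.3125.
Government spending = 12 × 173.75 = 2085.
DWL = ½ × 12 × (173.75 − 138) = 214.5; fraction = 214.5 / 2085 = 143/1390.

DWL / government spending = 143/1390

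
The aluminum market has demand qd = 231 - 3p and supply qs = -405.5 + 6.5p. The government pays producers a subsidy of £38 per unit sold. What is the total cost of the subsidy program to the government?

Government cost = £4104

Pre-subsidy: 231 - 3p = -405.5 + 6.5p gives p* = 67, q* = 30.
With the subsidy, sellers receive ps = pb + 38 for each unit, where pb is the price buyers pay.
Supply in terms of pb becomes qs = -405.5 + 6.5(pb + 38) = -158.5 + 6.5pb. Setting this equal to demand: 231 - 3pb = -158.5 + 6.5pb, so pb = 41.
Sellers receive ps = 41 + 38 = 79; q' = 231 − 3·41 = 108.
Government outlay = subsidy × quantity = 38 × 108 = 4104.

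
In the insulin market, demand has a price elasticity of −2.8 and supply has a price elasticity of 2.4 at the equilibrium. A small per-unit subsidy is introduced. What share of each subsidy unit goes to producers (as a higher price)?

For a small subsidy around the equilibrium, the benefit split depends on the relative slopes, which at a point are proportional to the elasticities.
Buyer share = εs/(εs + |εd|) = 2.4/(2.4 + 2.8) = 6/13; seller share = |εd|/(εs + |εd|) = 7/13.
So producers capture 7/13 of the subsidy.

Producer share = 7/13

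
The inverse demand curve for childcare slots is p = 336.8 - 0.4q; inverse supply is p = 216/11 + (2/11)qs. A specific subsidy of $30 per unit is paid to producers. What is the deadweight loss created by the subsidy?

Deadweight loss = $773.4375

Pre-subsidy: 336.8 - 0.4q = 216/11 + (2/11)q gives q* = 545.125 and p* = 118.75.
With the subsidy, sellers receive ps = pb + 30 for each unit, where pb is the price buyers pay.
On the curves, pb = 336.8 - 0.4q and ps = 216/11 + (2/11)q; the wedge ps − pb = 30 gives 216/11 + (2/11)q − (336.8 - 0.4q) = 30, so q' = 596.6875.
Then pb = 336.8 − 0.4·596.6875 = 98.125 and ps = 216/11 + (2/11)·596.6875 = 128.125.
The subsidy expands output by 596.6875 − 545.125 = 51.5625 past the efficient level; on those units the gap between marginal cost and willingness to pay runs from 0 up to 30.
DWL = ½ × 30 × 51.5625 = 773.4375.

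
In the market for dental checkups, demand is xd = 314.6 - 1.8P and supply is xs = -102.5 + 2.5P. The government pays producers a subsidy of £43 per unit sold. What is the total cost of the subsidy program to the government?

Government cost = £7955

Pre-subsidy: 314.6 - 1.8P = -102.5 + 2.5P gives P* = 97, x* = 140.
With the subsidy, sellers receive Ps = Pb + 43 for each unit, where Pb is the price buyers pay.
Supply in terms of Pb becomes xs = -102.5 + 2.5(Pb + 43) = 5 + 2.5Pb. Setting this equal to demand: 314.6 - 1.8Pb = 5 + 2.5Pb, so Pb = 72.
Sellers receive Ps = 72 + 43 = 115; x' = 314.6 − 1.8·72 = 185.
Government outlay = subsidy × quantity = 43 × 185 = 7955.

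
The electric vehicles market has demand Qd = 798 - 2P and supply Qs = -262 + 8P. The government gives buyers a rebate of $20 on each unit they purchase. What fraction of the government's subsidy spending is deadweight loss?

DWL / government spending = 8/309

Pre-subsidy: 798 - 2P = -262 + 8P gives P* = 106, Q* = 586.
With the rebate, buyers effectively pay Pb = Ps − 20, where Ps is the price sellers receive.
Demand in terms of Ps becomes Qd = 798 − 2(Ps − 20) = 838 - 2Ps. Setting this equal to supply: 838 - 2Ps = -262 + 8Ps, so Ps = 110.
Buyers pay Pb = 110 − 20 = 90; Q' = -262 + 8·110 = 618.
ΔCS = ½(586 + 618)(106 − 90) = 9632; ΔPS = ½(586 + 618)(110 − 106) = 2408.
Government spending = 20 × 618 = 12360.
DWL = ½ × 20 × (618 − 586) = 320; fraction = 320 / 12360 = 8/309.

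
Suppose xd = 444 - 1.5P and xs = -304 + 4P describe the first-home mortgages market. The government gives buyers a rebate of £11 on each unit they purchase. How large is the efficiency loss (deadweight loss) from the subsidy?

Pre-subsidy: 444 - 1.5P = -304 + 4P gives P* = 136, x* = 240.
With the rebate, buyers effectively pay Pb = Ps − 11, where Ps is the price sellers receive.
Demand in terms of Ps becomes xd = 444 − 1.5(Ps − 11) = 460.5 - 1.5Ps. Setting this equal to supply: 460.5 - 1.5Ps = -304 + 4Ps, so Ps = 139.
Buyers pay Pb = 139 − 11 = 128; x' = -304 + 4·139 = 252.
The subsidy expands output by 252 − 240 = 12 past the efficient level; on those units the gap between marginal cost and willingness to pay runs from 0 up to 11.
DWL = ½ × 11 × 12 = 66.

Deadweight loss = £66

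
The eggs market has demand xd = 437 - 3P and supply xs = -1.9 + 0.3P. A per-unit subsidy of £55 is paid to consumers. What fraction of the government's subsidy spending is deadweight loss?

Pre-subsidy: 437 - 3P = -1.9 + 0.3P gives P* = 133, x* = 38.
With the rebate, buyers effectively pay Pb = Ps − 55, where Ps is the price sellers receive.
Demand in terms of Ps becomes xd = 437 − 3(Ps − 55) = 602 - 3Ps. Setting this equal to supply: 602 - 3Ps = -1.9 + 0.3Ps, so Ps = 183.
Buyers pay Pb = 183 − 55 = 128; x' = -1.9 + 0.3·183 = 53.
ΔCS = ½(38 + 53)(133 − 128) = 227.5; ΔPS = ½(38 + 53)(183 − 133) = 2275.
Government spending = 55 × 53 = 2915.
DWL = ½ × 55 × (53 − 38) = 412.5; fraction = 412.5 / 2915 = 15/106.

DWL / government spending = 15/106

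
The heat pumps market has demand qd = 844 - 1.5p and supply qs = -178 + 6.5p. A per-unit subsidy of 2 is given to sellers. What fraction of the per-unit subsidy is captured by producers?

Producer share = 0.1875

Pre-subsidy: 844 - 1.5p = -178 + 6.5p gives p* = 127.75, q* = 652.375.
With the subsidy, sellers receive ps = pb + 2 for each unit, where pb is the price buyers pay.
Supply in terms of pb becomes qs = -178 + 6.5(pb + 2) = -165 + 6.5pb. Setting this equal to demand: 844 - 1.5pb = -165 + 6.5pb, so pb = 126.125.
Sellers receive ps = 126.125 + 2 = 128.125; q' = 844 − 1.5·126.125 = 654.8125.
Buyers' price falls by p* − pb = 127.75 − 126.125 = 1.625; sellers' price rises by ps − p* = 128.125 − 127.75 = 0.375.
So producers capture 0.375/2 = 0.1875 of each unit of subsidy.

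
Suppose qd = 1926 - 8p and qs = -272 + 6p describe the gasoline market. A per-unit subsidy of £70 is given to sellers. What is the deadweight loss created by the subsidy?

Pre-subsidy: 1926 - 8p = -272 + 6p gives p* = 157, q* = 670.
With the subsidy, sellers receive ps = pb + 70 for each unit, where pb is the price buyers pay.
Supply in terms of pb becomes qs = -272 + 6(pb + 70) = 148 + 6pb. Setting this equal to demand: 1926 - 8pb = 148 + 6pb, so pb = 127.
Sellers receive ps = 127 + 70 = 197; q' = 1926 − 8·127 = 910.
The subsidy expands output by 910 − 670 = 240 past the efficient level; on those units the gap between marginal cost and willingness to pay runs from 0 up to 70.
DWL = ½ × 70 × 240 = 8400.

Deadweight loss = £8400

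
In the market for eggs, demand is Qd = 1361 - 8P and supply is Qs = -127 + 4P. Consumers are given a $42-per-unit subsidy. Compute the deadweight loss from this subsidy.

Deadweight loss = $2352

Pre-subsidy: 1361 - 8P = -127 + 4P gives P* = 124, Q* = 369.
With the rebate, buyers effectively pay Pb = Ps − 42, where Ps is the price sellers receive.
Demand in terms of Ps becomes Qd = 1361 − 8(Ps − 42) = 1697 - 8Ps. Setting this equal to supply: 1697 - 8Ps = -127 + 4Ps, so Ps = 152.
Buyers pay Pb = 152 − 42 = 110; Q' = -127 + 4·152 = 481.
The subsidy expands output by 481 − 369 = 112 past the efficient level; on those units the gap between marginal cost and willingness to pay runs from 0 up to 42.
DWL = ½ × 42 × 112 = 2352.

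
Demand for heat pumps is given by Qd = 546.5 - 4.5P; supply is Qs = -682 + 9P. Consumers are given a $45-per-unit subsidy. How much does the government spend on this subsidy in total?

Government cost = $12240

Pre-subsidy: 546.5 - 4.5P = -682 + 9P gives P* = 91, Q* = 137.
With the rebate, buyers effectively pay Pb = Ps − 45, where Ps is the price sellers receive.
Demand in terms of Ps becomes Qd = 546.5 − 4.5(Ps − 45) = 749 - 4.5Ps. Setting this equal to supply: 749 - 4.5Ps = -682 + 9Ps, so Ps = 106.
Buyers pay Pb = 106 − 45 = 61; Q' = -682 + 9·106 = 272.
Government outlay = subsidy × quantity = 45 × 272 = 12240.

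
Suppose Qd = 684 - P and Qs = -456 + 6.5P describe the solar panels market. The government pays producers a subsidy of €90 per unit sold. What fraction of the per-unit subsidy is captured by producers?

Pre-subsidy: 684 - P = -456 + 6.5P gives P* = 152, Q* = 532.
With the subsidy, sellers receive Ps = Pb + 90 for each unit, where Pb is the price buyers pay.
Supply in terms of Pb becomes Qs = -456 + 6.5(Pb + 90) = 129 + 6.5Pb. Setting this equal to demand: 684 - Pb = 129 + 6.5Pb, so Pb = 74.
Sellers receive Ps = 74 + 90 = 164; Q' = 684 − 1·74 = 610.
Buyers' price falls by P* − Pb = 152 − 74 = 78; sellers' price rises by Ps − P* = 164 − 152 = 12.
So producers capture 12/90 = 2/15 of each unit of subsidy.

Producer share = 2/15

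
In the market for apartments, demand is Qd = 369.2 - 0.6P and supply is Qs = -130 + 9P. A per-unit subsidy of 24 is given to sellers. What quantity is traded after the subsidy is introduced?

Q' = 351.5

Pre-subsidy: 369.2 - 0.6P = -130 + 9P gives P* = 52, Q* = 338.
With the subsidy, sellers receive Ps = Pb + 24 for each unit, where Pb is the price buyers pay.
Supply in terms of Pb becomes Qs = -130 + 9(Pb + 24) = 86 + 9Pb. Setting this equal to demand: 369.2 - 0.6Pb = 86 + 9Pb, so Pb = 29.5.
Sellers receive Ps = 29.5 + 24 = 53.5; Q' = 369.2 − 0.6·29.5 = 351.5.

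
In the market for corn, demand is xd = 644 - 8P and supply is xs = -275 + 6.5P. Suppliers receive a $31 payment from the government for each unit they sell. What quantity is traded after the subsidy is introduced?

x' = 7196/29

Pre-subsidy: 644 - 8P = -275 + 6.5P gives P* = 1838/29, x* = 3972/29.
With the subsidy, sellers receive Ps = Pb + 31 for each unit, where Pb is the price buyers pay.
Supply in terms of Pb becomes xs = -275 + 6.5(Pb + 31) = -73.5 + 6.5Pb. Setting this equal to demand: 644 - 8Pb = -73.5 + 6.5Pb, so Pb = 1435/29.
Sellers receive Ps = 1435/29 + 31 = 2334/29; x' = 644 − 8·(1435/29) = 7196/29.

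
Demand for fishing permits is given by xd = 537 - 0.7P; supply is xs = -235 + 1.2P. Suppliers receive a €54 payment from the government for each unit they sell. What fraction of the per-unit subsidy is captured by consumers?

Consumer share = 12/19

Pre-subsidy: 537 - 0.7P = -235 + 1.2P gives P* = 7720/19, x* = 4799/19.
With the subsidy, sellers receive Ps = Pb + 54 for each unit, where Pb is the price buyers pay.
Supply in terms of Pb becomes xs = -235 + 1.2(Pb + 54) = -170.2 + 1.2Pb. Setting this equal to demand: 537 - 0.7Pb = -170.2 + 1.2Pb, so Pb = 7072/19.
Sellers receive Ps = 7072/19 + 54 = 8098/19; x' = 537 − 0.7·(7072/19) = 26263/95.
Buyers' price falls by P* − Pb = 7720/19 − 7072/19 = 648/19; sellers' price rises by Ps − P* = 8098/19 − 7720/19 = 378/19.
So consumers capture (648/19)/54 = 12/19 of each unit of subsidy.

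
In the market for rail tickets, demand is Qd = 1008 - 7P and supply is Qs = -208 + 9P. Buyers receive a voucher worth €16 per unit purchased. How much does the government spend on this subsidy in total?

Government cost = €8624

Pre-subsidy: 1008 - 7P = -208 + 9P gives P* = 76, Q* = 476.
With the rebate, buyers effectively pay Pb = Ps − 16, where Ps is the price sellers receive.
Demand in terms of Ps becomes Qd = 1008 − 7(Ps − 16) = 1120 - 7Ps. Setting this equal to supply: 1120 - 7Ps = -208 + 9Ps, so Ps = 83.
Buyers pay Pb = 83 − 16 = 67; Q' = -208 + 9·83 = 539.
Government outlay = subsidy × quantity = 16 × 539 = 8624.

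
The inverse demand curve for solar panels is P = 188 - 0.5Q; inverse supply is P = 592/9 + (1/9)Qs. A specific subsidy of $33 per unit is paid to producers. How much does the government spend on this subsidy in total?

Government cost = $8382

Pre-subsidy: 188 - 0.5Q = 592/9 + (1/9)Q gives Q* = 200 and P* = 88.
With the subsidy, sellers receive Ps = Pb + 33 for each unit, where Pb is the price buyers pay.
On the curves, Pb = 188 - 0.5Q and Ps = 592/9 + (1/9)Q; the wedge Ps − Pb = 33 gives 592/9 + (1/9)Q − (188 - 0.5Q) = 33, so Q' = 254.
Then Pb = 188 − 0.5·254 = 61 and Ps = 592/9 + (1/9)·254 = 94.
Government outlay = subsidy × quantity = 33 × 254 = 8382.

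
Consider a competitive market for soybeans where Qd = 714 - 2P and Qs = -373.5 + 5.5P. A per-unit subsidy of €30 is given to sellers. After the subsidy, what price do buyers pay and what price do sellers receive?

Buyers pay €123; sellers receive €153

Pre-subsidy: 714 - 2P = -373.5 + 5.5P gives P* = 145, Q* = 424.
With the subsidy, sellers receive Ps = Pb + 30 for each unit, where Pb is the price buyers pay.
Supply in terms of Pb becomes Qs = -373.5 + 5.5(Pb + 30) = -208.5 + 5.5Pb. Setting this equal to demand: 714 - 2Pb = -208.5 + 5.5Pb, so Pb = 123.
Sellers receive Ps = 123 + 30 = 153; Q' = 714 − 2·123 = 468.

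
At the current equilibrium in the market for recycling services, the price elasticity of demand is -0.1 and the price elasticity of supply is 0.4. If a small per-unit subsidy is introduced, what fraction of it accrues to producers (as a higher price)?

For a small subsidy around the equilibrium, the benefit split depends on the relative slopes, which at a point are proportional to the elasticities.
Buyer share = εs/(εs + |εd|) = 0.4/(0.4 + 0.1) = 0.8; seller share = |εd|/(εs + |εd|) = 0.2.
So producers capture 0.2 of the subsidy.

Producer share = 0.2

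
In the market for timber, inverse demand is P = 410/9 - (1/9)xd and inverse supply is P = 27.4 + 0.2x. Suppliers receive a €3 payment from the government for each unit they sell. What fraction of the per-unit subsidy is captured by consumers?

Pre-subsidy: 410/9 - (1/9)x = 27.4 + 0.2x gives x* = 817/14 and P* = 547/14.
With the subsidy, sellers receive Ps = Pb + 3 for each unit, where Pb is the price buyers pay.
On the curves, Pb = 410/9 - (1/9)x and Ps = 27.4 + 0.2x; the wedge Ps − Pb = 3 gives 27.4 + 0.2x − (410/9 - (1/9)x) = 3, so x' = 68.
Then Pb = 410/9 − (1/9)·68 = 38 and Ps = 27.4 + 0.2·68 = 41.
Buyers' price falls by P* − Pb = 547/14 − 38 = 15/14; sellers' price rises by Ps − P* = 41 − 547/14 = 27/14.
So consumers capture (15/14)/3 = 5/14 of each unit of subsidy.

Consumer share = 5/14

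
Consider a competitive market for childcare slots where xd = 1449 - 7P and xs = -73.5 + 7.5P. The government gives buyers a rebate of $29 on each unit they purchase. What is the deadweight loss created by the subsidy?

Pre-subsidy: 1449 - 7P = -73.5 + 7.5P gives P* = 105, x* = 714.
With the rebate, buyers effectively pay Pb = Ps − 29, where Ps is the price sellers receive.
Demand in terms of Ps becomes xd = 1449 − 7(Ps − 29) = 1652 - 7Ps. Setting this equal to supply: 1652 - 7Ps = -73.5 + 7.5Ps, so Ps = 119.
Buyers pay Pb = 119 − 29 = 90; x' = -73.5 + 7.5·119 = 819.
The subsidy expands output by 819 − 714 = 105 past the efficient level; on those units the gap between marginal cost and willingness to pay runs from 0 up to 29.
DWL = ½ × 29 × 105 = 1522.5.

Deadweight loss = $1522.5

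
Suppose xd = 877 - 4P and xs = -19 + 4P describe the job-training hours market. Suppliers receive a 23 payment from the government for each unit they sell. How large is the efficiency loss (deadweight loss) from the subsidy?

Pre-subsidy: 877 - 4P = -19 + 4P gives P* = 112, x* = 429.
With the subsidy, sellers receive Ps = Pb + 23 for each unit, where Pb is the price buyers pay.
Supply in terms of Pb becomes xs = -19 + 4(Pb + 23) = 73 + 4Pb. Setting this equal to demand: 877 - 4Pb = 73 + 4Pb, so Pb = 100.5.
Sellers receive Ps = 100.5 + 23 = 123.5; x' = 877 − 4·100.5 = 475.
The subsidy expands output by 475 − 429 = 46 past the efficient level; on those units the gap between marginal cost and willingness to pay runs from 0 up to 23.
DWL = ½ × 23 × 46 = 529.

Deadweight loss = 529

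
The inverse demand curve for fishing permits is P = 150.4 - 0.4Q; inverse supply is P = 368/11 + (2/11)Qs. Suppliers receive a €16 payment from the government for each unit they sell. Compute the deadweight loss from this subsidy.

Deadweight loss = €220

Pre-subsidy: 150.4 - 0.4Q = 368/11 + (2/11)Q gives Q* = 201 and P* = 70.
With the subsidy, sellers receive Ps = Pb + 16 for each unit, where Pb is the price buyers pay.
On the curves, Pb = 150.4 - 0.4Q and Ps = 368/11 + (2/11)Q; the wedge Ps − Pb = 16 gives 368/11 + (2/11)Q − (150.4 - 0.4Q) = 16, so Q' = 228.5.
Then Pb = 150.4 − 0.4·228.5 = 59 and Ps = 368/11 + (2/11)·228.5 = 75.
The subsidy expands output by 228.5 − 201 = 27.5 past the efficient level; on those units the gap between marginal cost and willingness to pay runs from 0 up to 16.
DWL = ½ × 16 × 27.5 = 220.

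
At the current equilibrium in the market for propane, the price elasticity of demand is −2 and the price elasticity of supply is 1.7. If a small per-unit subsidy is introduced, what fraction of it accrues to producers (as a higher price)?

For a small subsidy around the equilibrium, the benefit split depends on the relative slopes, which at a point are proportional to the elasticities.
Buyer share = εs/(εs + |εd|) = 1.7/(1.7 + 2) = 17/37; seller share = |εd|/(εs + |εd|) = 20/37.
So producers capture 20/37 of the subsidy.

Producer share = 20/37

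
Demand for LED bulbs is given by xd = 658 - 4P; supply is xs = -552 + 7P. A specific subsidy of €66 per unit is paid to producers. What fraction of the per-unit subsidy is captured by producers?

Producer share = 4/11

Pre-subsidy: 658 - 4P = -552 + 7P gives P* = 110, x* = 218.
With the subsidy, sellers receive Ps = Pb + 66 for each unit, where Pb is the price buyers pay.
Supply in terms of Pb becomes xs = -552 + 7(Pb + 66) = -90 + 7Pb. Setting this equal to demand: 658 - 4Pb = -90 + 7Pb, so Pb = 68.
Sellers receive Ps = 68 + 66 = 134; x' = 658 − 4·68 = 386.
Buyers' price falls by P* − Pb = 110 − 68 = 42; sellers' price rises by Ps − P* = 134 − 110 = 24.
So producers capture 24/66 = 4/11 of each unit of subsidy.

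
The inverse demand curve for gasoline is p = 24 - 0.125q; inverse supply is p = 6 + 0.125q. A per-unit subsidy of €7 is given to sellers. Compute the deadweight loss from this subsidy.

Pre-subsidy: 24 - 0.125q = 6 + 0.125q gives q* = 72 and p* = 15.
With the subsidy, sellers receive ps = pb + 7 for each unit, where pb is the price buyers pay.
On the curves, pb = 24 - 0.125q and ps = 6 + 0.125q; the wedge ps − pb = 7 gives 6 + 0.125q − (24 - 0.125q) = 7, so q' = 100.
Then pb = 24 − 0.125·100 = 11.5 and ps = 6 + 0.125·100 = 18.5.
The subsidy expands output by 100 − 72 = 28 past the efficient level; on those units the gap between marginal cost and willingness to pay runs from 0 up to 7.
DWL = ½ × 7 × 28 = 98.

Deadweight loss = €98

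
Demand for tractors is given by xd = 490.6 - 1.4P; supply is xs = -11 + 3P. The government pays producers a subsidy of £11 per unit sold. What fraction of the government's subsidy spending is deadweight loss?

DWL / government spending = 21/1366

Pre-subsidy: 490.6 - 1.4P = -11 + 3P gives P* = 114, x* = 331.
With the subsidy, sellers receive Ps = Pb + 11 for each unit, where Pb is the price buyers pay.
Supply in terms of Pb becomes xs = -11 + 3(Pb + 11) = 22 + 3Pb. Setting this equal to demand: 490.6 - 1.4Pb = 22 + 3Pb, so Pb = 106.5.
Sellers receive Ps = 106.5 + 11 = 117.5; x' = 490.6 − 1.4·106.5 = 341.5.
ΔCS = ½(331 + 341.5)(114 − 106.5) = 2521.875; ΔPS = ½(331 + 341.5)(117.5 − 114) = 1176.875.
Government spending = 11 × 341.5 = 3756.5.
DWL = ½ × 11 × (341.5 − 331) = 57.75; fraction = 57.75 / 3756.5 = 21/1366.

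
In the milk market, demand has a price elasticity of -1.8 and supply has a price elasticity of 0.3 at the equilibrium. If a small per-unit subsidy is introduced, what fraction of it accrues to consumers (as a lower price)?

For a small subsidy around the equilibrium, the benefit split depends on the relative slopes, which at a point are proportional to the elasticities.
Buyer share = εs/(εs + |εd|) = 0.3/(0.3 + 1.8) = 1/7; seller share = |εd|/(εs + |εd|) = 6/7.

Consumer share = 1/7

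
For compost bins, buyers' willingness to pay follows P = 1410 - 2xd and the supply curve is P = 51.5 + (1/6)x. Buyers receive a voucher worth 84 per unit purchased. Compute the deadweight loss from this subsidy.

Pre-subsidy: 1410 - 2x = 51.5 + (1/6)x gives x* = 627 and P* = 156.
With the rebate, buyers effectively pay Pb = Ps − 84, where Ps is the price sellers receive.
On the curves, Pb = 1410 - 2x and Ps = 51.5 + (1/6)x; the wedge Ps − Pb = 84 gives 51.5 + (1/6)x − (1410 - 2x) = 84, so x' = 8655/13.
Then Pb = 1410 − 2·(8655/13) = 1020/13 and Ps = 51.5 + (1/6)·(8655/13) = 2112/13.
The subsidy expands output by 8655/13 − 627 = 504/13 past the efficient level; on those units the gap between marginal cost and willingness to pay runs from 0 up to 84.
DWL = ½ × 84 × 504/13 = 21168/13.

Deadweight loss = 21168/13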